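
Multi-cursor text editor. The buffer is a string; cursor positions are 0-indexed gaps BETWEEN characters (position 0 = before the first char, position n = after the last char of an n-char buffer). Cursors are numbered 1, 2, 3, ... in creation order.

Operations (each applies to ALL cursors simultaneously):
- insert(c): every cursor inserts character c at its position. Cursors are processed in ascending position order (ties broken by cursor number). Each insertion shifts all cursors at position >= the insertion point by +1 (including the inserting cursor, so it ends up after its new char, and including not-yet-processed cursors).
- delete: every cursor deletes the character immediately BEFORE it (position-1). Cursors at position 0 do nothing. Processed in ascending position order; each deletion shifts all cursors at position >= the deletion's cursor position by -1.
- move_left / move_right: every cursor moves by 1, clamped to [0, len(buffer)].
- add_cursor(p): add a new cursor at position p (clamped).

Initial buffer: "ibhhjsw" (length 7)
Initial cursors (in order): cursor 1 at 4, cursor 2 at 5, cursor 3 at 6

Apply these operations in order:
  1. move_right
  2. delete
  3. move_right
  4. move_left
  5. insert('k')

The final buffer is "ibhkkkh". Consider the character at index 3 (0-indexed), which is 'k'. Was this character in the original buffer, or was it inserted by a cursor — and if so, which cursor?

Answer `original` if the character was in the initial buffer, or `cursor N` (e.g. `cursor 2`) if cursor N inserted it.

After op 1 (move_right): buffer="ibhhjsw" (len 7), cursors c1@5 c2@6 c3@7, authorship .......
After op 2 (delete): buffer="ibhh" (len 4), cursors c1@4 c2@4 c3@4, authorship ....
After op 3 (move_right): buffer="ibhh" (len 4), cursors c1@4 c2@4 c3@4, authorship ....
After op 4 (move_left): buffer="ibhh" (len 4), cursors c1@3 c2@3 c3@3, authorship ....
After op 5 (insert('k')): buffer="ibhkkkh" (len 7), cursors c1@6 c2@6 c3@6, authorship ...123.
Authorship (.=original, N=cursor N): . . . 1 2 3 .
Index 3: author = 1

Answer: cursor 1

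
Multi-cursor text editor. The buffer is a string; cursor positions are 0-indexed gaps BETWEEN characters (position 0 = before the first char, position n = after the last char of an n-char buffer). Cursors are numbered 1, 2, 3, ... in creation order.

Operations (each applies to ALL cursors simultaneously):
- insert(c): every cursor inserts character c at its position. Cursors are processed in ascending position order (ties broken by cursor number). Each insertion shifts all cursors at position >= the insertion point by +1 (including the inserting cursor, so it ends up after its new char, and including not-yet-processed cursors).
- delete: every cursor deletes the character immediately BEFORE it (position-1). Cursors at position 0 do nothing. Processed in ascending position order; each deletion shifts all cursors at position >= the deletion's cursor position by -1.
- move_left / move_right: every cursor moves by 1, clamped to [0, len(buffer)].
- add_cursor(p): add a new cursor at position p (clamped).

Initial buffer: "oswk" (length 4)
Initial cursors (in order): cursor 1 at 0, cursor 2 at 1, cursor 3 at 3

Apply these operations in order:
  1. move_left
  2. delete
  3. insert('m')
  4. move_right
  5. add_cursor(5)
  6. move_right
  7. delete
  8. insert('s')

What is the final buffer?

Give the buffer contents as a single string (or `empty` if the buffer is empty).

After op 1 (move_left): buffer="oswk" (len 4), cursors c1@0 c2@0 c3@2, authorship ....
After op 2 (delete): buffer="owk" (len 3), cursors c1@0 c2@0 c3@1, authorship ...
After op 3 (insert('m')): buffer="mmomwk" (len 6), cursors c1@2 c2@2 c3@4, authorship 12.3..
After op 4 (move_right): buffer="mmomwk" (len 6), cursors c1@3 c2@3 c3@5, authorship 12.3..
After op 5 (add_cursor(5)): buffer="mmomwk" (len 6), cursors c1@3 c2@3 c3@5 c4@5, authorship 12.3..
After op 6 (move_right): buffer="mmomwk" (len 6), cursors c1@4 c2@4 c3@6 c4@6, authorship 12.3..
After op 7 (delete): buffer="mm" (len 2), cursors c1@2 c2@2 c3@2 c4@2, authorship 12
After op 8 (insert('s')): buffer="mmssss" (len 6), cursors c1@6 c2@6 c3@6 c4@6, authorship 121234

Answer: mmssss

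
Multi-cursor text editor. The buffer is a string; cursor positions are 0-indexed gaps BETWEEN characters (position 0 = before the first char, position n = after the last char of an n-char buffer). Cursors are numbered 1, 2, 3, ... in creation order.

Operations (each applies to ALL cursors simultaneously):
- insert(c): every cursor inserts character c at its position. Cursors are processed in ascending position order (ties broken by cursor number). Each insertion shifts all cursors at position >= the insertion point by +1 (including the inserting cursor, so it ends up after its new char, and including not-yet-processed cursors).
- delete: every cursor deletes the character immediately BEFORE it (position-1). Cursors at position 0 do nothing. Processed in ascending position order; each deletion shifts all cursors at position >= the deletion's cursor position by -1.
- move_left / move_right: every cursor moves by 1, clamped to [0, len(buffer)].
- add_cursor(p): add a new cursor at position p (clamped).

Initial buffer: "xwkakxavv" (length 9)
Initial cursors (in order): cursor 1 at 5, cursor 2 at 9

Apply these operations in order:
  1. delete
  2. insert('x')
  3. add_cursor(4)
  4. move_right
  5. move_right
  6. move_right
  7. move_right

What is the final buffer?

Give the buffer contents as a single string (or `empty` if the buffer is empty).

After op 1 (delete): buffer="xwkaxav" (len 7), cursors c1@4 c2@7, authorship .......
After op 2 (insert('x')): buffer="xwkaxxavx" (len 9), cursors c1@5 c2@9, authorship ....1...2
After op 3 (add_cursor(4)): buffer="xwkaxxavx" (len 9), cursors c3@4 c1@5 c2@9, authorship ....1...2
After op 4 (move_right): buffer="xwkaxxavx" (len 9), cursors c3@5 c1@6 c2@9, authorship ....1...2
After op 5 (move_right): buffer="xwkaxxavx" (len 9), cursors c3@6 c1@7 c2@9, authorship ....1...2
After op 6 (move_right): buffer="xwkaxxavx" (len 9), cursors c3@7 c1@8 c2@9, authorship ....1...2
After op 7 (move_right): buffer="xwkaxxavx" (len 9), cursors c3@8 c1@9 c2@9, authorship ....1...2

Answer: xwkaxxavx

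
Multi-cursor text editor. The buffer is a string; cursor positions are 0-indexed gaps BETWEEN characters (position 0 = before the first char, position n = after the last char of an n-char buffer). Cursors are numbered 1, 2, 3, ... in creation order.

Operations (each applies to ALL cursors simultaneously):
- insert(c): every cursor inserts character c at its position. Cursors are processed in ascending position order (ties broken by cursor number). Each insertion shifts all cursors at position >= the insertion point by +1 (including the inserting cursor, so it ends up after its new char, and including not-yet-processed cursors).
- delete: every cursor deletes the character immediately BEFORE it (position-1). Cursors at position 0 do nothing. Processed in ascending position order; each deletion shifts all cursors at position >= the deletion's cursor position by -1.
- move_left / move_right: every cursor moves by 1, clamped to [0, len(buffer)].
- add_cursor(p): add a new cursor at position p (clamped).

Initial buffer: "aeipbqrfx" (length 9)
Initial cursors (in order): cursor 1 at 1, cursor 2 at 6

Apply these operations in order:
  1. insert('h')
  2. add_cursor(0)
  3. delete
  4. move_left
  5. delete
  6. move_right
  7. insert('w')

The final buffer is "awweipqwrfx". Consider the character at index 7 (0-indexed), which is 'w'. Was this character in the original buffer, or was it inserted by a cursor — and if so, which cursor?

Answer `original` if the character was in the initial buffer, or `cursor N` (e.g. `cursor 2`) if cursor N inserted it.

After op 1 (insert('h')): buffer="aheipbqhrfx" (len 11), cursors c1@2 c2@8, authorship .1.....2...
After op 2 (add_cursor(0)): buffer="aheipbqhrfx" (len 11), cursors c3@0 c1@2 c2@8, authorship .1.....2...
After op 3 (delete): buffer="aeipbqrfx" (len 9), cursors c3@0 c1@1 c2@6, authorship .........
After op 4 (move_left): buffer="aeipbqrfx" (len 9), cursors c1@0 c3@0 c2@5, authorship .........
After op 5 (delete): buffer="aeipqrfx" (len 8), cursors c1@0 c3@0 c2@4, authorship ........
After op 6 (move_right): buffer="aeipqrfx" (len 8), cursors c1@1 c3@1 c2@5, authorship ........
After op 7 (insert('w')): buffer="awweipqwrfx" (len 11), cursors c1@3 c3@3 c2@8, authorship .13....2...
Authorship (.=original, N=cursor N): . 1 3 . . . . 2 . . .
Index 7: author = 2

Answer: cursor 2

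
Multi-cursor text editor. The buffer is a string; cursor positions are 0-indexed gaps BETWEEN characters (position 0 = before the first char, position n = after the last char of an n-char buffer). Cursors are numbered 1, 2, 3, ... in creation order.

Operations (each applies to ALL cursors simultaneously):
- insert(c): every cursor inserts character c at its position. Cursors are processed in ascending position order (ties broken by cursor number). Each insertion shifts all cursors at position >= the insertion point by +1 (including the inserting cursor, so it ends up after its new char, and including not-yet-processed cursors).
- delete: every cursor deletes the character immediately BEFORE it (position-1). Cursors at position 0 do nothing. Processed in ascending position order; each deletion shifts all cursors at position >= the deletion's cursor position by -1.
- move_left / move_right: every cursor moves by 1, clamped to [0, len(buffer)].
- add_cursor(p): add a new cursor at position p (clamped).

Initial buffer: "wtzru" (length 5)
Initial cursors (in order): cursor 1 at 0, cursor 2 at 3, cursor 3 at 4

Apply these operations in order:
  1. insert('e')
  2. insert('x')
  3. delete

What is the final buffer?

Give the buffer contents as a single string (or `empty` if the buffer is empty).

Answer: ewtzereu

Derivation:
After op 1 (insert('e')): buffer="ewtzereu" (len 8), cursors c1@1 c2@5 c3@7, authorship 1...2.3.
After op 2 (insert('x')): buffer="exwtzexrexu" (len 11), cursors c1@2 c2@7 c3@10, authorship 11...22.33.
After op 3 (delete): buffer="ewtzereu" (len 8), cursors c1@1 c2@5 c3@7, authorship 1...2.3.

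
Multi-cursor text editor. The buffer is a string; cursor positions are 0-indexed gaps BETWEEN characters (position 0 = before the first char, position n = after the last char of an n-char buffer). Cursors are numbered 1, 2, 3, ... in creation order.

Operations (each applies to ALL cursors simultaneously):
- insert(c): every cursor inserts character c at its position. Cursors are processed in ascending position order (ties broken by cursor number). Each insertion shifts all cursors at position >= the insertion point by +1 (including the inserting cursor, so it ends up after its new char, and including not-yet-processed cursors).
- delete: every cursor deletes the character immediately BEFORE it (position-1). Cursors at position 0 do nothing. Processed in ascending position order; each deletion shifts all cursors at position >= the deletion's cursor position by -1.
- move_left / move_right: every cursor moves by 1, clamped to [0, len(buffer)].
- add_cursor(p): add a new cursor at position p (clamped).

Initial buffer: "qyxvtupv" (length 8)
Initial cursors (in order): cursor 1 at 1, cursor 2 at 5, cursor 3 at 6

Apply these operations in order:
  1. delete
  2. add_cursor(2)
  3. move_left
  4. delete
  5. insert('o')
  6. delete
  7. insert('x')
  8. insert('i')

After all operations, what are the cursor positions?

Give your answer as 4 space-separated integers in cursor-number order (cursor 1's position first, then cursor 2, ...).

Answer: 8 8 8 8

Derivation:
After op 1 (delete): buffer="yxvpv" (len 5), cursors c1@0 c2@3 c3@3, authorship .....
After op 2 (add_cursor(2)): buffer="yxvpv" (len 5), cursors c1@0 c4@2 c2@3 c3@3, authorship .....
After op 3 (move_left): buffer="yxvpv" (len 5), cursors c1@0 c4@1 c2@2 c3@2, authorship .....
After op 4 (delete): buffer="vpv" (len 3), cursors c1@0 c2@0 c3@0 c4@0, authorship ...
After op 5 (insert('o')): buffer="oooovpv" (len 7), cursors c1@4 c2@4 c3@4 c4@4, authorship 1234...
After op 6 (delete): buffer="vpv" (len 3), cursors c1@0 c2@0 c3@0 c4@0, authorship ...
After op 7 (insert('x')): buffer="xxxxvpv" (len 7), cursors c1@4 c2@4 c3@4 c4@4, authorship 1234...
After op 8 (insert('i')): buffer="xxxxiiiivpv" (len 11), cursors c1@8 c2@8 c3@8 c4@8, authorship 12341234...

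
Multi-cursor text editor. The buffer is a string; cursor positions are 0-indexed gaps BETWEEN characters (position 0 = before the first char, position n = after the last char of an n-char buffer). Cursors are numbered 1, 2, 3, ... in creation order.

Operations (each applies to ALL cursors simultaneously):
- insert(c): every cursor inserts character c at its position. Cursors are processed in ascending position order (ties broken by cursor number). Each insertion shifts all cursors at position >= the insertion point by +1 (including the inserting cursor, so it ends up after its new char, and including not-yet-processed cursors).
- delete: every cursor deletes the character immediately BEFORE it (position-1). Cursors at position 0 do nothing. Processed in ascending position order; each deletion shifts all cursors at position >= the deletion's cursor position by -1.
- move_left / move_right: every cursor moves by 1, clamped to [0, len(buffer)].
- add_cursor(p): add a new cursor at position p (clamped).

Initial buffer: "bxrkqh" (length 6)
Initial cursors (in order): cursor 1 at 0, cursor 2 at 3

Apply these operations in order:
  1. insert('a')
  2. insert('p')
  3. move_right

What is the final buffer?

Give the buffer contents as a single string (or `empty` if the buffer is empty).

After op 1 (insert('a')): buffer="abxrakqh" (len 8), cursors c1@1 c2@5, authorship 1...2...
After op 2 (insert('p')): buffer="apbxrapkqh" (len 10), cursors c1@2 c2@7, authorship 11...22...
After op 3 (move_right): buffer="apbxrapkqh" (len 10), cursors c1@3 c2@8, authorship 11...22...

Answer: apbxrapkqh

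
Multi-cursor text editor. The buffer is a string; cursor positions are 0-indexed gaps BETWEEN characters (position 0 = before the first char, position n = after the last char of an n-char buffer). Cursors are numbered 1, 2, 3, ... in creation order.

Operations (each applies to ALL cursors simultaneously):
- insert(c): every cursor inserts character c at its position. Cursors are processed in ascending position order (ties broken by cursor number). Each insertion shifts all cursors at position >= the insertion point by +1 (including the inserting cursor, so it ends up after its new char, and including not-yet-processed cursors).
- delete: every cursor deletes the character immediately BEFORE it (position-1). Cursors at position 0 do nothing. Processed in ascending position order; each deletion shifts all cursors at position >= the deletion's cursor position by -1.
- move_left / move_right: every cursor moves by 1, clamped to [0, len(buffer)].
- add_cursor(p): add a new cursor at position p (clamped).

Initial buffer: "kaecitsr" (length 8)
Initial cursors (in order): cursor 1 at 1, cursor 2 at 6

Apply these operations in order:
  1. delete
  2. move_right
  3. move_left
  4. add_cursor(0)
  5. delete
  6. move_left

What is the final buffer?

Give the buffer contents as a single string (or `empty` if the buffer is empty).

Answer: aecsr

Derivation:
After op 1 (delete): buffer="aecisr" (len 6), cursors c1@0 c2@4, authorship ......
After op 2 (move_right): buffer="aecisr" (len 6), cursors c1@1 c2@5, authorship ......
After op 3 (move_left): buffer="aecisr" (len 6), cursors c1@0 c2@4, authorship ......
After op 4 (add_cursor(0)): buffer="aecisr" (len 6), cursors c1@0 c3@0 c2@4, authorship ......
After op 5 (delete): buffer="aecsr" (len 5), cursors c1@0 c3@0 c2@3, authorship .....
After op 6 (move_left): buffer="aecsr" (len 5), cursors c1@0 c3@0 c2@2, authorship .....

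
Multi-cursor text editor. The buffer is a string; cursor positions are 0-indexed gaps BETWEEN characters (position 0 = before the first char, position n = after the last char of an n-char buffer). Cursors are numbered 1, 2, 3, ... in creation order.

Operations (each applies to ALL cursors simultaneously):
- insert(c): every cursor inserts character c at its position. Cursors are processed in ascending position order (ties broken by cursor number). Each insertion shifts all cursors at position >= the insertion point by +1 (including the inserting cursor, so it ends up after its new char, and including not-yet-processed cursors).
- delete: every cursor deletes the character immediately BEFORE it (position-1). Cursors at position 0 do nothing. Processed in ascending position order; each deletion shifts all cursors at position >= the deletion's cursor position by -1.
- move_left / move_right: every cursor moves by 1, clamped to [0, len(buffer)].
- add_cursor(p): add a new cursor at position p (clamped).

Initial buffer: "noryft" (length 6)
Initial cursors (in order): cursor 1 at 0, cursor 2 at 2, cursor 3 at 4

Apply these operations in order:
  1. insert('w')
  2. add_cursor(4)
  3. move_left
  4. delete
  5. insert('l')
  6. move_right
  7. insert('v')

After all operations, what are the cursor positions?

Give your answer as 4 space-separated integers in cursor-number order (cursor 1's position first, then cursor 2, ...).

Answer: 3 8 12 8

Derivation:
After op 1 (insert('w')): buffer="wnowrywft" (len 9), cursors c1@1 c2@4 c3@7, authorship 1..2..3..
After op 2 (add_cursor(4)): buffer="wnowrywft" (len 9), cursors c1@1 c2@4 c4@4 c3@7, authorship 1..2..3..
After op 3 (move_left): buffer="wnowrywft" (len 9), cursors c1@0 c2@3 c4@3 c3@6, authorship 1..2..3..
After op 4 (delete): buffer="wwrwft" (len 6), cursors c1@0 c2@1 c4@1 c3@3, authorship 12.3..
After op 5 (insert('l')): buffer="lwllwrlwft" (len 10), cursors c1@1 c2@4 c4@4 c3@7, authorship 11242.33..
After op 6 (move_right): buffer="lwllwrlwft" (len 10), cursors c1@2 c2@5 c4@5 c3@8, authorship 11242.33..
After op 7 (insert('v')): buffer="lwvllwvvrlwvft" (len 14), cursors c1@3 c2@8 c4@8 c3@12, authorship 11124224.333..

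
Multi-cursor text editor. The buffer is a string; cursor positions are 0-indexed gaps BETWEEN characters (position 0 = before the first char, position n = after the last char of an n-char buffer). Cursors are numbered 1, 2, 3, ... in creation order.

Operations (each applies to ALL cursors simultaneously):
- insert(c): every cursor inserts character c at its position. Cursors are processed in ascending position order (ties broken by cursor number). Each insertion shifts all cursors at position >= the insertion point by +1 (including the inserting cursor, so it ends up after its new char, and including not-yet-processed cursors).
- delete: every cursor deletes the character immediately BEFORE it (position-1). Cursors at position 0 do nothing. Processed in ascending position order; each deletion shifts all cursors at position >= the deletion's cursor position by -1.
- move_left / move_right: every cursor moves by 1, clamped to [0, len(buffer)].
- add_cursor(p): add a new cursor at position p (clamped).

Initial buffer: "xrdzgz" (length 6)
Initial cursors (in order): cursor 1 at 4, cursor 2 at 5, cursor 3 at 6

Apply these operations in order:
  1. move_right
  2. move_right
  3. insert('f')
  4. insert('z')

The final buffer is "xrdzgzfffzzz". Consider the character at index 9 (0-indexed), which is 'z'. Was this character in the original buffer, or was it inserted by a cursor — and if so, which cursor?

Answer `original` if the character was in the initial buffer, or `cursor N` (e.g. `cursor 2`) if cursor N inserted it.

Answer: cursor 1

Derivation:
After op 1 (move_right): buffer="xrdzgz" (len 6), cursors c1@5 c2@6 c3@6, authorship ......
After op 2 (move_right): buffer="xrdzgz" (len 6), cursors c1@6 c2@6 c3@6, authorship ......
After op 3 (insert('f')): buffer="xrdzgzfff" (len 9), cursors c1@9 c2@9 c3@9, authorship ......123
After op 4 (insert('z')): buffer="xrdzgzfffzzz" (len 12), cursors c1@12 c2@12 c3@12, authorship ......123123
Authorship (.=original, N=cursor N): . . . . . . 1 2 3 1 2 3
Index 9: author = 1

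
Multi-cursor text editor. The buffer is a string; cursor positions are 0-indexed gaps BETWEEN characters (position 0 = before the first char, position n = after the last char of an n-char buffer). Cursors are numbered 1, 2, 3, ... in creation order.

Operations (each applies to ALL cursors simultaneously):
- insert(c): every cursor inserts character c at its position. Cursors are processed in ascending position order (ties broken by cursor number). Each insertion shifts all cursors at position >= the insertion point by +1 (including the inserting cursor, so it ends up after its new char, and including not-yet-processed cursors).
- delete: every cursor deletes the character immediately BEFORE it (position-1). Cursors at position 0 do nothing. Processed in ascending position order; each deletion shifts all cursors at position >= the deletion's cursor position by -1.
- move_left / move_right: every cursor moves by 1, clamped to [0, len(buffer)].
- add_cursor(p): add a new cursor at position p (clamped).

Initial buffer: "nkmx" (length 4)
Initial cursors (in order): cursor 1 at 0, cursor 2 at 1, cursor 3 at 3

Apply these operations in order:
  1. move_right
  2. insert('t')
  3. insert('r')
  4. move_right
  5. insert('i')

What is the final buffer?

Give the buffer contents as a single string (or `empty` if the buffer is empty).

After op 1 (move_right): buffer="nkmx" (len 4), cursors c1@1 c2@2 c3@4, authorship ....
After op 2 (insert('t')): buffer="ntktmxt" (len 7), cursors c1@2 c2@4 c3@7, authorship .1.2..3
After op 3 (insert('r')): buffer="ntrktrmxtr" (len 10), cursors c1@3 c2@6 c3@10, authorship .11.22..33
After op 4 (move_right): buffer="ntrktrmxtr" (len 10), cursors c1@4 c2@7 c3@10, authorship .11.22..33
After op 5 (insert('i')): buffer="ntrkitrmixtri" (len 13), cursors c1@5 c2@9 c3@13, authorship .11.122.2.333

Answer: ntrkitrmixtri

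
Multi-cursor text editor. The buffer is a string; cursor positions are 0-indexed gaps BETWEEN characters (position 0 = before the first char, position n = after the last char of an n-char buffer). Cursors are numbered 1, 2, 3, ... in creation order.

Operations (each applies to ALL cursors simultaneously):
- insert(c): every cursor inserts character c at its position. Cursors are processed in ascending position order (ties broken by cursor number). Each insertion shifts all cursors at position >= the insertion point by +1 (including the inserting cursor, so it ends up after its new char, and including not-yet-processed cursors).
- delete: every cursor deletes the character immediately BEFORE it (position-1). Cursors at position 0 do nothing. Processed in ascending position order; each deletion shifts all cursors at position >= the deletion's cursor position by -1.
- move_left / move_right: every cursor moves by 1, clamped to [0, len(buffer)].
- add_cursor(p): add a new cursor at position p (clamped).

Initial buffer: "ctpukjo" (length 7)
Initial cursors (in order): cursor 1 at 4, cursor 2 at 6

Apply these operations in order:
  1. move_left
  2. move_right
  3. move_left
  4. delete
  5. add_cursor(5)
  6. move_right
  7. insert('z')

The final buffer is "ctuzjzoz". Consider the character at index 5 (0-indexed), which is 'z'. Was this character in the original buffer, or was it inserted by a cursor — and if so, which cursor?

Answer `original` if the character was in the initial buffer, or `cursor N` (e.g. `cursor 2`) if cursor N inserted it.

Answer: cursor 2

Derivation:
After op 1 (move_left): buffer="ctpukjo" (len 7), cursors c1@3 c2@5, authorship .......
After op 2 (move_right): buffer="ctpukjo" (len 7), cursors c1@4 c2@6, authorship .......
After op 3 (move_left): buffer="ctpukjo" (len 7), cursors c1@3 c2@5, authorship .......
After op 4 (delete): buffer="ctujo" (len 5), cursors c1@2 c2@3, authorship .....
After op 5 (add_cursor(5)): buffer="ctujo" (len 5), cursors c1@2 c2@3 c3@5, authorship .....
After op 6 (move_right): buffer="ctujo" (len 5), cursors c1@3 c2@4 c3@5, authorship .....
After op 7 (insert('z')): buffer="ctuzjzoz" (len 8), cursors c1@4 c2@6 c3@8, authorship ...1.2.3
Authorship (.=original, N=cursor N): . . . 1 . 2 . 3
Index 5: author = 2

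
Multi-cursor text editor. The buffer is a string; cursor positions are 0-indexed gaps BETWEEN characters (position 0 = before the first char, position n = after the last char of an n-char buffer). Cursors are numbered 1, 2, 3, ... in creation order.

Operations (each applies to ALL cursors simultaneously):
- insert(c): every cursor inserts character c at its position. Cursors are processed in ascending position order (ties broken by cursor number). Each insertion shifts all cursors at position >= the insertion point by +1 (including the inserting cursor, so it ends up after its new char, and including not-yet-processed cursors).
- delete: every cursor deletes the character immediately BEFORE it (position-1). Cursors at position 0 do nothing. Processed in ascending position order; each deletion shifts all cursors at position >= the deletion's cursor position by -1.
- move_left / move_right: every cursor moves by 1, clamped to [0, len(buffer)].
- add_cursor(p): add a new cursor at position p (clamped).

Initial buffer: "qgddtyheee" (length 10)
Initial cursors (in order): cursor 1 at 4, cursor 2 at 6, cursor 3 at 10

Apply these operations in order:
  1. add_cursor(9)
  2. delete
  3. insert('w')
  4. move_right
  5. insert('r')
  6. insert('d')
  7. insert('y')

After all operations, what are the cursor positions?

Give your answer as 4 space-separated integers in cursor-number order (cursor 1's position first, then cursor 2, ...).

Answer: 8 13 22 22

Derivation:
After op 1 (add_cursor(9)): buffer="qgddtyheee" (len 10), cursors c1@4 c2@6 c4@9 c3@10, authorship ..........
After op 2 (delete): buffer="qgdthe" (len 6), cursors c1@3 c2@4 c3@6 c4@6, authorship ......
After op 3 (insert('w')): buffer="qgdwtwheww" (len 10), cursors c1@4 c2@6 c3@10 c4@10, authorship ...1.2..34
After op 4 (move_right): buffer="qgdwtwheww" (len 10), cursors c1@5 c2@7 c3@10 c4@10, authorship ...1.2..34
After op 5 (insert('r')): buffer="qgdwtrwhrewwrr" (len 14), cursors c1@6 c2@9 c3@14 c4@14, authorship ...1.12.2.3434
After op 6 (insert('d')): buffer="qgdwtrdwhrdewwrrdd" (len 18), cursors c1@7 c2@11 c3@18 c4@18, authorship ...1.112.22.343434
After op 7 (insert('y')): buffer="qgdwtrdywhrdyewwrrddyy" (len 22), cursors c1@8 c2@13 c3@22 c4@22, authorship ...1.1112.222.34343434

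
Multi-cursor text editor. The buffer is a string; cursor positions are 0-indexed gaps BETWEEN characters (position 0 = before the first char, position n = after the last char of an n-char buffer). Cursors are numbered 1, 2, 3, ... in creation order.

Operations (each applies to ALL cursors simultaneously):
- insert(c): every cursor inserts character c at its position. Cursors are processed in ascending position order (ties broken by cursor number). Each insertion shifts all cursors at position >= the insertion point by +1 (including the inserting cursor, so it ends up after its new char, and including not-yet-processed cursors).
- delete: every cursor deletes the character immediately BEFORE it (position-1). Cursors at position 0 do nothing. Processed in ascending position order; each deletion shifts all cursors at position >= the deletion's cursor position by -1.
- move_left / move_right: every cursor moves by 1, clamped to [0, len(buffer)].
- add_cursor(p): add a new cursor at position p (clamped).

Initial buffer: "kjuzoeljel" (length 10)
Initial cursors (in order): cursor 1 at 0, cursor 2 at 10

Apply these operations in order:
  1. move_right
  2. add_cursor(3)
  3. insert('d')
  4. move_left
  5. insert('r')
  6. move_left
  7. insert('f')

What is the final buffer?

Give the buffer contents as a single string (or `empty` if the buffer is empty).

After op 1 (move_right): buffer="kjuzoeljel" (len 10), cursors c1@1 c2@10, authorship ..........
After op 2 (add_cursor(3)): buffer="kjuzoeljel" (len 10), cursors c1@1 c3@3 c2@10, authorship ..........
After op 3 (insert('d')): buffer="kdjudzoeljeld" (len 13), cursors c1@2 c3@5 c2@13, authorship .1..3.......2
After op 4 (move_left): buffer="kdjudzoeljeld" (len 13), cursors c1@1 c3@4 c2@12, authorship .1..3.......2
After op 5 (insert('r')): buffer="krdjurdzoeljelrd" (len 16), cursors c1@2 c3@6 c2@15, authorship .11..33.......22
After op 6 (move_left): buffer="krdjurdzoeljelrd" (len 16), cursors c1@1 c3@5 c2@14, authorship .11..33.......22
After op 7 (insert('f')): buffer="kfrdjufrdzoeljelfrd" (len 19), cursors c1@2 c3@7 c2@17, authorship .111..333.......222

Answer: kfrdjufrdzoeljelfrd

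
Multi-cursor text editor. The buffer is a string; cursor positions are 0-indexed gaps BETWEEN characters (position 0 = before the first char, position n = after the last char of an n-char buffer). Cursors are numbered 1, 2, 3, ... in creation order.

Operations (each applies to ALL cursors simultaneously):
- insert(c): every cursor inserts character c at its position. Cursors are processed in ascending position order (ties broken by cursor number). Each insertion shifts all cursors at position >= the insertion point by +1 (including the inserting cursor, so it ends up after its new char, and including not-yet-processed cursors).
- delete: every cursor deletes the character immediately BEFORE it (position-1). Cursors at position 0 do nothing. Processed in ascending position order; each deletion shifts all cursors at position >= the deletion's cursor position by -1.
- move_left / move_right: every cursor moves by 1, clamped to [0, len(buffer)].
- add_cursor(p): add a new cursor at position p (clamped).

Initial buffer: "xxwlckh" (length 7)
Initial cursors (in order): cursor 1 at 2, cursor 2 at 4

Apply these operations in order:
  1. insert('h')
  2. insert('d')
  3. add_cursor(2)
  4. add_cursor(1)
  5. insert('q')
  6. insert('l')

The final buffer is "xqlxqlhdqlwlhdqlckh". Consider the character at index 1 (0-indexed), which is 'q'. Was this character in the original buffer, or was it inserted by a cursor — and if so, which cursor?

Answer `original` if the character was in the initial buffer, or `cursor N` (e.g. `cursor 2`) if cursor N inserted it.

After op 1 (insert('h')): buffer="xxhwlhckh" (len 9), cursors c1@3 c2@6, authorship ..1..2...
After op 2 (insert('d')): buffer="xxhdwlhdckh" (len 11), cursors c1@4 c2@8, authorship ..11..22...
After op 3 (add_cursor(2)): buffer="xxhdwlhdckh" (len 11), cursors c3@2 c1@4 c2@8, authorship ..11..22...
After op 4 (add_cursor(1)): buffer="xxhdwlhdckh" (len 11), cursors c4@1 c3@2 c1@4 c2@8, authorship ..11..22...
After op 5 (insert('q')): buffer="xqxqhdqwlhdqckh" (len 15), cursors c4@2 c3@4 c1@7 c2@12, authorship .4.3111..222...
After op 6 (insert('l')): buffer="xqlxqlhdqlwlhdqlckh" (len 19), cursors c4@3 c3@6 c1@10 c2@16, authorship .44.331111..2222...
Authorship (.=original, N=cursor N): . 4 4 . 3 3 1 1 1 1 . . 2 2 2 2 . . .
Index 1: author = 4

Answer: cursor 4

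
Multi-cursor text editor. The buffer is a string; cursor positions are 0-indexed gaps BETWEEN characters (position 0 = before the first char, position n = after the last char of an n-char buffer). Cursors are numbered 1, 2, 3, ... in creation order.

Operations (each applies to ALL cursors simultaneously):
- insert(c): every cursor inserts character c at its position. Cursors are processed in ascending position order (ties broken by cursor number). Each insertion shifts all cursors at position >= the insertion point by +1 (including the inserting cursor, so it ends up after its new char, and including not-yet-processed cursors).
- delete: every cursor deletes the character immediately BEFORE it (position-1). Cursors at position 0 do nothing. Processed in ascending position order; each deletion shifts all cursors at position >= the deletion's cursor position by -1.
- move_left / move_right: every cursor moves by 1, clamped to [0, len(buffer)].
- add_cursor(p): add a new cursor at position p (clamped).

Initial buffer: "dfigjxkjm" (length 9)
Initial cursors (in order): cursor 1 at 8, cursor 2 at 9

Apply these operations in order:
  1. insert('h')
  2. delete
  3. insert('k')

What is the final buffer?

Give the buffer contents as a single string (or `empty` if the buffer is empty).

After op 1 (insert('h')): buffer="dfigjxkjhmh" (len 11), cursors c1@9 c2@11, authorship ........1.2
After op 2 (delete): buffer="dfigjxkjm" (len 9), cursors c1@8 c2@9, authorship .........
After op 3 (insert('k')): buffer="dfigjxkjkmk" (len 11), cursors c1@9 c2@11, authorship ........1.2

Answer: dfigjxkjkmk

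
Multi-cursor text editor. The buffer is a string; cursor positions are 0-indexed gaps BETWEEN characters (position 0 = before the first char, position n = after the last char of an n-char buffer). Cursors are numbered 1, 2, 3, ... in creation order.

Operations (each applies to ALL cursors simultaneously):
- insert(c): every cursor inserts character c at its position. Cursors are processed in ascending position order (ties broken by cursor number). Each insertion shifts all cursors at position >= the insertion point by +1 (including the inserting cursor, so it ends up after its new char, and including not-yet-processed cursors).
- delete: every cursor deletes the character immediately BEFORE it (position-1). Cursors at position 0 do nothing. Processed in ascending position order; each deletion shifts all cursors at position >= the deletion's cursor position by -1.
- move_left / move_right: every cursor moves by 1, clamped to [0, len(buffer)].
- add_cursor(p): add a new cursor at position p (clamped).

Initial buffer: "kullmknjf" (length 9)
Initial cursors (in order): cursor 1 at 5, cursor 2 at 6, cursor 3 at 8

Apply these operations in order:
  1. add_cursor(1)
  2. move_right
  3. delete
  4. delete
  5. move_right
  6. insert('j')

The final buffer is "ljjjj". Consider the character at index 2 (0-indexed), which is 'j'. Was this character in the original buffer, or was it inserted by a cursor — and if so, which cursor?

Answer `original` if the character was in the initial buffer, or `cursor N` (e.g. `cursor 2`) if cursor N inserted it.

After op 1 (add_cursor(1)): buffer="kullmknjf" (len 9), cursors c4@1 c1@5 c2@6 c3@8, authorship .........
After op 2 (move_right): buffer="kullmknjf" (len 9), cursors c4@2 c1@6 c2@7 c3@9, authorship .........
After op 3 (delete): buffer="kllmj" (len 5), cursors c4@1 c1@4 c2@4 c3@5, authorship .....
After op 4 (delete): buffer="l" (len 1), cursors c4@0 c1@1 c2@1 c3@1, authorship .
After op 5 (move_right): buffer="l" (len 1), cursors c1@1 c2@1 c3@1 c4@1, authorship .
After op 6 (insert('j')): buffer="ljjjj" (len 5), cursors c1@5 c2@5 c3@5 c4@5, authorship .1234
Authorship (.=original, N=cursor N): . 1 2 3 4
Index 2: author = 2

Answer: cursor 2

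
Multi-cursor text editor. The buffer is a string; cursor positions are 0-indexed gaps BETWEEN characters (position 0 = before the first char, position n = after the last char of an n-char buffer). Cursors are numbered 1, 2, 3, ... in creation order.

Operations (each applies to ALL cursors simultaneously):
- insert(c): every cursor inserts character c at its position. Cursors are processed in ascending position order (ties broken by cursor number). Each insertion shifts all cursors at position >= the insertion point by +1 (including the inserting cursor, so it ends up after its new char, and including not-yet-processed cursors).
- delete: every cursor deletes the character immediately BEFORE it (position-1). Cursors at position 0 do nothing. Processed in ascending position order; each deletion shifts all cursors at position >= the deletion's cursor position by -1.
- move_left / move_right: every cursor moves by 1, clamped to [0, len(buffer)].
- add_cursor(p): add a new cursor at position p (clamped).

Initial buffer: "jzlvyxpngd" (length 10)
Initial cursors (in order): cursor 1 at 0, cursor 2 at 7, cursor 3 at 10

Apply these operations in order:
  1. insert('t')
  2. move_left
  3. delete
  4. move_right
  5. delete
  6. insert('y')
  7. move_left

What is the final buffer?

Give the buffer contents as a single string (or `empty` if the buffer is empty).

Answer: yjzlvyxyngy

Derivation:
After op 1 (insert('t')): buffer="tjzlvyxptngdt" (len 13), cursors c1@1 c2@9 c3@13, authorship 1.......2...3
After op 2 (move_left): buffer="tjzlvyxptngdt" (len 13), cursors c1@0 c2@8 c3@12, authorship 1.......2...3
After op 3 (delete): buffer="tjzlvyxtngt" (len 11), cursors c1@0 c2@7 c3@10, authorship 1......2..3
After op 4 (move_right): buffer="tjzlvyxtngt" (len 11), cursors c1@1 c2@8 c3@11, authorship 1......2..3
After op 5 (delete): buffer="jzlvyxng" (len 8), cursors c1@0 c2@6 c3@8, authorship ........
After op 6 (insert('y')): buffer="yjzlvyxyngy" (len 11), cursors c1@1 c2@8 c3@11, authorship 1......2..3
After op 7 (move_left): buffer="yjzlvyxyngy" (len 11), cursors c1@0 c2@7 c3@10, authorship 1......2..3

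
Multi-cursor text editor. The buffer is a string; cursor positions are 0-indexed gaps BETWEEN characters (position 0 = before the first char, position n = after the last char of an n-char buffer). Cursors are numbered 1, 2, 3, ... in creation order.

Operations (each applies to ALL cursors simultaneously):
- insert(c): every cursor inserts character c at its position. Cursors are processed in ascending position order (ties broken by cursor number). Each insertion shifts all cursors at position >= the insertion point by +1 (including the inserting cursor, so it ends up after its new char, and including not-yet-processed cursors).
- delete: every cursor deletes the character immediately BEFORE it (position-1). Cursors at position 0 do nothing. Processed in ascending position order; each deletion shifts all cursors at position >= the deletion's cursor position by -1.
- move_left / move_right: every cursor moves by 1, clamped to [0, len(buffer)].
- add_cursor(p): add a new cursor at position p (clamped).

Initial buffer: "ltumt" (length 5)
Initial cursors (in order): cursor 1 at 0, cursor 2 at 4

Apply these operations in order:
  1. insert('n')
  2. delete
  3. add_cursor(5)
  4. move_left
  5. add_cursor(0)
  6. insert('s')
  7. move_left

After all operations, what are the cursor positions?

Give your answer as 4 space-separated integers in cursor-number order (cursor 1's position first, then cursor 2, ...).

After op 1 (insert('n')): buffer="nltumnt" (len 7), cursors c1@1 c2@6, authorship 1....2.
After op 2 (delete): buffer="ltumt" (len 5), cursors c1@0 c2@4, authorship .....
After op 3 (add_cursor(5)): buffer="ltumt" (len 5), cursors c1@0 c2@4 c3@5, authorship .....
After op 4 (move_left): buffer="ltumt" (len 5), cursors c1@0 c2@3 c3@4, authorship .....
After op 5 (add_cursor(0)): buffer="ltumt" (len 5), cursors c1@0 c4@0 c2@3 c3@4, authorship .....
After op 6 (insert('s')): buffer="ssltusmst" (len 9), cursors c1@2 c4@2 c2@6 c3@8, authorship 14...2.3.
After op 7 (move_left): buffer="ssltusmst" (len 9), cursors c1@1 c4@1 c2@5 c3@7, authorship 14...2.3.

Answer: 1 5 7 1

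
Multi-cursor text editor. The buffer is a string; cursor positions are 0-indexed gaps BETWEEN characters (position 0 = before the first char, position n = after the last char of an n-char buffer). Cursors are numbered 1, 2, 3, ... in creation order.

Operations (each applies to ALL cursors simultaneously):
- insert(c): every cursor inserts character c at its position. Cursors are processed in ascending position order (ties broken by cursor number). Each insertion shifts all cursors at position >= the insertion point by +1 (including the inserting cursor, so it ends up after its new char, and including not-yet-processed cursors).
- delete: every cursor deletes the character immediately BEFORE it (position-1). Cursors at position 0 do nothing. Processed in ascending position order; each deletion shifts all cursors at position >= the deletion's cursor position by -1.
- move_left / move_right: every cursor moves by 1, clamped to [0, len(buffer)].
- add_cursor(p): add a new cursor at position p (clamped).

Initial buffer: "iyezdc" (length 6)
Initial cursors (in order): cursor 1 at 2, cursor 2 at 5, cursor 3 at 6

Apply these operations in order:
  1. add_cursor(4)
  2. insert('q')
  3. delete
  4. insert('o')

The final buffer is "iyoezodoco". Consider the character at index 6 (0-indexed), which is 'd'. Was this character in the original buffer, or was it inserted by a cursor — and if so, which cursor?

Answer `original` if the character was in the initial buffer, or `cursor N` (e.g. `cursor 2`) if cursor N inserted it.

After op 1 (add_cursor(4)): buffer="iyezdc" (len 6), cursors c1@2 c4@4 c2@5 c3@6, authorship ......
After op 2 (insert('q')): buffer="iyqezqdqcq" (len 10), cursors c1@3 c4@6 c2@8 c3@10, authorship ..1..4.2.3
After op 3 (delete): buffer="iyezdc" (len 6), cursors c1@2 c4@4 c2@5 c3@6, authorship ......
After op 4 (insert('o')): buffer="iyoezodoco" (len 10), cursors c1@3 c4@6 c2@8 c3@10, authorship ..1..4.2.3
Authorship (.=original, N=cursor N): . . 1 . . 4 . 2 . 3
Index 6: author = original

Answer: original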